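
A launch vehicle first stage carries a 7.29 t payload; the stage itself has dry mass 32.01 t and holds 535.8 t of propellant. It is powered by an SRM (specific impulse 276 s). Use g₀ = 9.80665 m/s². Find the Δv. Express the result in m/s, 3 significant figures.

Δv ≈ 7260 m/s

v_e = Isp · g₀ = 276 × 9.80665 = 2706.6 m/s.
m₀ = payload + dry + propellant = 7.29 + 32.01 + 535.8 = 575.1 t.
m_f = payload + dry = 7.29 + 32.01 = 39.3 t.
Using Δv = v_e ln(m₀/m_f): Δv = v_e · ln(m₀/m_f) = 2706.6 × ln(14.63) = 2706.6 × 2.6833 ≈ 7262.8 m/s.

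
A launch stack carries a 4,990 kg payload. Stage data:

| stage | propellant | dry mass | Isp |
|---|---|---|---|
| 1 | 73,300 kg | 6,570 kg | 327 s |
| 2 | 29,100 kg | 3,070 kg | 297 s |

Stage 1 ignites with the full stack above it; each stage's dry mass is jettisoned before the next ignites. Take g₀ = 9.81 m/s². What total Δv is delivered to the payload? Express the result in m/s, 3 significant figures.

Ignition mass of stage 1 = 73,300+6,570 + 29,100+3,070 + 4,990 = 117,030 kg.
Stage 1: m₀ = 117,030 kg, m_f = 117,030 − 73,300 = 43,730 kg; Δv = 327×9.81×ln(2.676) = 3207.9×0.9844 ≈ 3158 m/s.
Stage 2: m₀ = 37,160 kg, m_f = 37,160 − 29,100 = 8,060 kg; Δv = 297×9.81×ln(4.61) = 2913.6×1.5283 ≈ 4453 m/s.
Total Δv = 3158 + 4453 = 7611 m/s.

Δv ≈ 7610 m/s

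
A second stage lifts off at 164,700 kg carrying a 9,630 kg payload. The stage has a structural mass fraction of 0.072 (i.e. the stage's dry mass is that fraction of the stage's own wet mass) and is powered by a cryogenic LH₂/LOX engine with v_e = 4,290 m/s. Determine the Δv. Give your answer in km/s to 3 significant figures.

Stage wet mass = m₀ − payload = 164,700 − 9,630 = 155,070 kg.
Stage dry mass = ε × stage wet mass = 0.072 × 155,070 = 11,165 kg.
Burnout mass m_f = stage dry + payload = 11,165 + 9,630 = 20,795 kg.
Δv = v_e · ln(164,700/20,795) = 4290.0 × ln(7.92) = 4290.0 × 2.0694 ≈ 8878 m/s.

Δv ≈ 8.88 km/s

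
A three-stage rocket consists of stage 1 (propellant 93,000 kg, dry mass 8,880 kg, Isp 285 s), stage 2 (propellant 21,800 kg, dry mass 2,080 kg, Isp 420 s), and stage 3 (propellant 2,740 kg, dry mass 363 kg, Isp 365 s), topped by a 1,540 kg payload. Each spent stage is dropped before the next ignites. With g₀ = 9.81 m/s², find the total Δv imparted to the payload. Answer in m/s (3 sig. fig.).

Ignition mass of stage 1 = 93,000+8,880 + 21,800+2,080 + 2,740+363 + 1,540 = 130,403 kg.
Stage 1: m₀ = 130,403 kg, m_f = 130,403 − 93,000 = 37,403 kg; Δv = 285×9.81×ln(3.486) = 2795.9×1.2489 ≈ 3492 m/s.
Stage 2: m₀ = 28,523 kg, m_f = 28,523 − 21,800 = 6,723 kg; Δv = 420×9.81×ln(4.243) = 4120.2×1.4452 ≈ 5954 m/s.
Stage 3: m₀ = 4,643 kg, m_f = 4,643 − 2,740 = 1,903 kg; Δv = 365×9.81×ln(2.44) = 3580.7×0.8919 ≈ 3194 m/s.
Total Δv = 3492 + 5954 + 3194 = 12640 m/s.

Δv ≈ 12600 m/s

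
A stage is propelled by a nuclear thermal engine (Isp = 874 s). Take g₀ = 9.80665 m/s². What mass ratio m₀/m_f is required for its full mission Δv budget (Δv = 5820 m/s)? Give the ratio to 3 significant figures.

v_e = Isp · g₀ = 874 × 9.80665 = 8571.0 m/s.
From the ideal rocket equation, m₀/m_f = exp(Δv / v_e) = exp(5820 / 8571.0) = exp(0.6790) = 1.9720.

mass ratio ≈ 1.97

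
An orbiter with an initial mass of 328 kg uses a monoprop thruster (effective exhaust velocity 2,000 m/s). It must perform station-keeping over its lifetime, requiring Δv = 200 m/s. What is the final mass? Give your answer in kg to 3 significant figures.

final mass ≈ 297 kg

m₀/m_f = exp(Δv / v_e) = exp(200 / 2000.0) = exp(0.1000) = 1.1052.
m_f = m₀ / 1.1052 = 328 / 1.1052 = 296.779 kg.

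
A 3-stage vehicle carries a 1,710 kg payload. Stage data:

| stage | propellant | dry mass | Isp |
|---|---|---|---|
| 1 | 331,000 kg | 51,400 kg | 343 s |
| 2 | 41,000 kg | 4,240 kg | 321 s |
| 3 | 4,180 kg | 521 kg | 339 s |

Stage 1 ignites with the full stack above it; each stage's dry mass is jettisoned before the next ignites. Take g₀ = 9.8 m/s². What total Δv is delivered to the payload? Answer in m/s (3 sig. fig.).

Δv ≈ 13300 m/s

Ignition mass of stage 1 = 331,000+51,400 + 41,000+4,240 + 4,180+521 + 1,710 = 434,051 kg.
Stage 1: m₀ = 434,051 kg, m_f = 434,051 − 331,000 = 103,051 kg; Δv = 343×9.8×ln(4.212) = 3361.4×1.4379 ≈ 4833 m/s.
Stage 2: m₀ = 51,651 kg, m_f = 51,651 − 41,000 = 10,651 kg; Δv = 321×9.8×ln(4.849) = 3145.8×1.5789 ≈ 4967 m/s.
Stage 3: m₀ = 6,411 kg, m_f = 6,411 − 4,180 = 2,231 kg; Δv = 339×9.8×ln(2.874) = 3322.2×1.0556 ≈ 3507 m/s.
Total Δv = 4833 + 4967 + 3507 = 13307 m/s.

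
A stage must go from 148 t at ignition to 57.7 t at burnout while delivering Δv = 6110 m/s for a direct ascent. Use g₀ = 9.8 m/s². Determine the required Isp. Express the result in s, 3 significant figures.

ln(m₀/m_f) = ln(148000/57700) = ln(2.565) = 0.9420.
v_e = Δv / ln(m₀/m_f) = 6110 / 0.9420 = 6486.5 m/s.
Isp = v_e / g₀ = 6486.5 / 9.8 = 661.9 s.

Isp ≈ 662 s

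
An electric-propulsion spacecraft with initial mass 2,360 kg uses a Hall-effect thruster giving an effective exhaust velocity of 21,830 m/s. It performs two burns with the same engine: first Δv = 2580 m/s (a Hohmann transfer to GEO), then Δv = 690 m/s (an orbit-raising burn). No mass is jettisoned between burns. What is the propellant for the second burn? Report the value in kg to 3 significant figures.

After the first burn: m = 2360 × exp(−2580/21830.0) = 2360 × 0.88853 = 2,096.93 kg.
After the second burn: m = 2,096.93 × exp(−690/21830.0) = 2,096.93 × 0.96889 = 2,031.69 kg.
Second-burn propellant = 2,096.93 − 2,031.69 = 65.24 kg.

propellant for the second burn ≈ 65.2 kg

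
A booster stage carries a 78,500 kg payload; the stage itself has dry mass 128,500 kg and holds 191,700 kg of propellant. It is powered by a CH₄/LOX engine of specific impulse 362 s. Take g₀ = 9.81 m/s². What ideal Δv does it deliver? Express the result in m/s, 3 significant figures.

v_e = Isp · g₀ = 362 × 9.81 = 3551.2 m/s.
m₀ = payload + dry + propellant = 78,500 + 128,500 + 191,700 = 398,700 kg.
m_f = payload + dry = 78,500 + 128,500 = 207,000 kg.
Δv = v_e · ln(m₀/m_f) = 3551.2 × ln(1.926) = 3551.2 × 0.6555 ≈ 2327.8 m/s.

Δv ≈ 2330 m/s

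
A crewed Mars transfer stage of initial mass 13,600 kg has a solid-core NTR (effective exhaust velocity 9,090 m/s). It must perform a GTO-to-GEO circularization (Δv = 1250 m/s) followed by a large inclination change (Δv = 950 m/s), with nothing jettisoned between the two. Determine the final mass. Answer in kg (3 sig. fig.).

final mass ≈ 10700 kg

After the first burn: m = 13600 × exp(−1250/9090.0) = 13600 × 0.87152 = 11,852.7 kg.
After the second burn: m = 11,852.7 × exp(−950/9090.0) = 11,852.7 × 0.90077 = 10,676.6 kg.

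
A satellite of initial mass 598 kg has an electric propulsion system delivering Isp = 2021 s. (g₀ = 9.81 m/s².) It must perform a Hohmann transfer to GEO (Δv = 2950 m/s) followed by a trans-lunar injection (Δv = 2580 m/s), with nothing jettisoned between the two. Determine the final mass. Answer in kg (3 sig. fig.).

final mass ≈ 452 kg

v_e = Isp · g₀ = 2021 × 9.81 = 19826.0 m/s.
After the first burn: m = 598 × exp(−2950/19826.0) = 598 × 0.86175 = 515.327 kg.
After the second burn: m = 515.327 × exp(−2580/19826.0) = 515.327 × 0.87798 = 452.447 kg.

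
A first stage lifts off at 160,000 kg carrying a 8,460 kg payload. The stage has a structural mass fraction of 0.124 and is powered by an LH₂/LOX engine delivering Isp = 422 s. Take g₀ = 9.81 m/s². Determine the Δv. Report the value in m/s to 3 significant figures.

Stage wet mass = m₀ − payload = 160,000 − 8,460 = 151,540 kg.
Stage dry mass = ε × stage wet mass = 0.124 × 151,540 = 18,791 kg.
Burnout mass m_f = stage dry + payload = 18,791 + 8,460 = 27,251 kg.
v_e = Isp · g₀ = 422 × 9.81 = 4139.8 m/s.
Δv = v_e · ln(160,000/27,251) = 4139.8 × ln(5.871) = 4139.8 × 1.7701 ≈ 7328 m/s.

Δv ≈ 7330 m/s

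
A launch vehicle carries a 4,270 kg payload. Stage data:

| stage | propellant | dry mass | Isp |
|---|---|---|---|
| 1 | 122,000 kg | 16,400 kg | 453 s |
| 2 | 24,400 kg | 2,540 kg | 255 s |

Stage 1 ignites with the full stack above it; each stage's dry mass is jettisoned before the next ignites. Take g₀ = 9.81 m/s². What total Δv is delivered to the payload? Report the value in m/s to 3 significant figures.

Ignition mass of stage 1 = 122,000+16,400 + 24,400+2,540 + 4,270 = 169,610 kg.
Stage 1: m₀ = 169,610 kg, m_f = 169,610 − 122,000 = 47,610 kg; Δv = 453×9.81×ln(3.562) = 4443.9×1.2705 ≈ 5646 m/s.
Stage 2: m₀ = 31,210 kg, m_f = 31,210 − 24,400 = 6,810 kg; Δv = 255×9.81×ln(4.583) = 2501.6×1.5223 ≈ 3808 m/s.
Total Δv = 5646 + 3808 = 9454 m/s.

Δv ≈ 9450 m/s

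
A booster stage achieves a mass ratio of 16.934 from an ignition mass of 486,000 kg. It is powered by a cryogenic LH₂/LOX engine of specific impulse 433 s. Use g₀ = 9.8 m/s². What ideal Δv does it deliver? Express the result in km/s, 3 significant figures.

v_e = Isp · g₀ = 433 × 9.8 = 4243.4 m/s.
Rocket equation: Δv = v_e · ln(16.934) = 4243.4 × 2.8293 ≈ 12006.0 m/s.

Δv ≈ 12.0 km/s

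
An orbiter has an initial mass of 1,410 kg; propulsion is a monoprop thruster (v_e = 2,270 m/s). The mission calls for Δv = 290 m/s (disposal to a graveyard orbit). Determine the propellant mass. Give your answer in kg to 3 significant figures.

m₀/m_f = exp(Δv / v_e) = exp(290 / 2270.0) = exp(0.1278) = 1.1363.
m_f = 1,410 / 1.1363 = 1,240.87 kg, so propellant = m₀ − m_f = 1,410 − 1,240.87 = 169.13 kg.

propellant mass ≈ 169 kg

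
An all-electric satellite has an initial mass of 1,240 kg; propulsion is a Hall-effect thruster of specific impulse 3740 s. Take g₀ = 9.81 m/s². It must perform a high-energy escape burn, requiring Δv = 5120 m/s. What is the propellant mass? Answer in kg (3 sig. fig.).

v_e = Isp · g₀ = 3740 × 9.81 = 36689.4 m/s.
Using Δv = v_e ln(m₀/m_f): m₀/m_f = exp(Δv / v_e) = exp(5120 / 36689.4) = exp(0.1395) = 1.1498.
m_f = 1,240 / 1.1498 = 1,078.45 kg, so propellant = m₀ − m_f = 1,240 − 1,078.45 = 161.55 kg.

propellant mass ≈ 162 kg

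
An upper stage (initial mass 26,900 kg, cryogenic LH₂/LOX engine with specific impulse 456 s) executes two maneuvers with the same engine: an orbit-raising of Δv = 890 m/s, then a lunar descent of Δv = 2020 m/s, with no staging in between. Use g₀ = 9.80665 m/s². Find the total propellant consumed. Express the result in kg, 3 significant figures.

v_e = Isp · g₀ = 456 × 9.80665 = 4471.8 m/s.
After the first burn: m = 26900 × exp(−890/4471.8) = 26900 × 0.81953 = 22,045.4 kg.
After the second burn: m = 22,045.4 × exp(−2020/4471.8) = 22,045.4 × 0.63653 = 14,032.6 kg.
Total propellant = m₀ − m_final = 26900 − 14,032.6 = 12,867.4 kg.

total propellant consumed ≈ 12900 kg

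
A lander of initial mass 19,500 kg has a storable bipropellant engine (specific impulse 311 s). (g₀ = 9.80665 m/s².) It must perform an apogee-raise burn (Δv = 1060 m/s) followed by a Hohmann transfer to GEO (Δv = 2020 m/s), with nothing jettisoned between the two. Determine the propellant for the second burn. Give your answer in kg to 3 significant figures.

v_e = Isp · g₀ = 311 × 9.80665 = 3049.9 m/s.
After the first burn: m = 19500 × exp(−1060/3049.9) = 19500 × 0.70641 = 13,775 kg.
After the second burn: m = 13,775 × exp(−2020/3049.9) = 13,775 × 0.51565 = 7,103.08 kg.
Second-burn propellant = 13,775 − 7,103.08 = 6,671.92 kg.

propellant for the second burn ≈ 6670 kg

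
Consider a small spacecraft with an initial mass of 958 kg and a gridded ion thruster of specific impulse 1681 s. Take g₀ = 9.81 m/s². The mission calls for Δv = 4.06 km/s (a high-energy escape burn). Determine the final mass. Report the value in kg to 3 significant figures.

final mass ≈ 749 kg

v_e = Isp · g₀ = 1681 × 9.81 = 16490.6 m/s.
m₀/m_f = exp(Δv / v_e) = exp(4060 / 16490.6) = exp(0.2462) = 1.2792.
m_f = m₀ / 1.2792 = 958 / 1.2792 = 748.906 kg.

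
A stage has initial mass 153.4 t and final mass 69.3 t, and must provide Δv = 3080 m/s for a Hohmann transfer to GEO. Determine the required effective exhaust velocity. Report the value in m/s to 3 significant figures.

v_e ≈ 3880 m/s

ln(m₀/m_f) = ln(153400/69300) = ln(2.214) = 0.7946.
From the ideal rocket equation, v_e = Δv / ln(m₀/m_f) = 3080 / 0.7946 = 3876.1 m/s.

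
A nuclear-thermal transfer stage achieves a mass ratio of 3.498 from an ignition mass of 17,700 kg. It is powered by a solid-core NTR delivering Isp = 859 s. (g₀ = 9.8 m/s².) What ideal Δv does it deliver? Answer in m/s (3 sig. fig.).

Δv ≈ 10500 m/s

v_e = Isp · g₀ = 859 × 9.8 = 8418.2 m/s.
Rocket equation: Δv = v_e · ln(3.498) = 8418.2 × 1.2522 ≈ 10541.2 m/s.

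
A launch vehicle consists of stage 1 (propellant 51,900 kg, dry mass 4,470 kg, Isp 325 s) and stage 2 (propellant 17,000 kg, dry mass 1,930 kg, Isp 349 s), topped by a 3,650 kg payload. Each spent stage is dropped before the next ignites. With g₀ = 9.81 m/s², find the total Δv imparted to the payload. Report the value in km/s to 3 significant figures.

Δv ≈ 8.20 km/s

Ignition mass of stage 1 = 51,900+4,470 + 17,000+1,930 + 3,650 = 78,950 kg.
Stage 1: m₀ = 78,950 kg, m_f = 78,950 − 51,900 = 27,050 kg; Δv = 325×9.81×ln(2.919) = 3188.2×1.0711 ≈ 3415 m/s.
Stage 2: m₀ = 22,580 kg, m_f = 22,580 − 17,000 = 5,580 kg; Δv = 349×9.81×ln(4.047) = 3423.7×1.3979 ≈ 4786 m/s.
Total Δv = 3415 + 4786 = 8201 m/s.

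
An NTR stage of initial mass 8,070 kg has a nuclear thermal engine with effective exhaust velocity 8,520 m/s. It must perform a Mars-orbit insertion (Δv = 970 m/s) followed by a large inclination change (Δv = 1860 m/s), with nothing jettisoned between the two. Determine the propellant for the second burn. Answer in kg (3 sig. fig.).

After the first burn: m = 8070 × exp(−970/8520.0) = 8070 × 0.89239 = 7,201.59 kg.
After the second burn: m = 7,201.59 × exp(−1860/8520.0) = 7,201.59 × 0.80388 = 5,789.21 kg.
Second-burn propellant = 7,201.59 − 5,789.21 = 1,412.38 kg.

propellant for the second burn ≈ 1410 kg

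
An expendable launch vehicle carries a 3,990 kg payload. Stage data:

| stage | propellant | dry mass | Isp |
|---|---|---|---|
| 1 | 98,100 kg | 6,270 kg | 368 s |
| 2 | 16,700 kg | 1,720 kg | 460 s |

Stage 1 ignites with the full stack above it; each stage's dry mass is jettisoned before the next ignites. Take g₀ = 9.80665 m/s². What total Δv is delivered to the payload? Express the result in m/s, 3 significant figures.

Δv ≈ 11500 m/s

Ignition mass of stage 1 = 98,100+6,270 + 16,700+1,720 + 3,990 = 126,780 kg.
Stage 1: m₀ = 126,780 kg, m_f = 126,780 − 98,100 = 28,680 kg; Δv = 368×9.80665×ln(4.421) = 3608.8×1.4863 ≈ 5364 m/s.
Stage 2: m₀ = 22,410 kg, m_f = 22,410 − 16,700 = 5,710 kg; Δv = 460×9.80665×ln(3.925) = 4511.1×1.3673 ≈ 6168 m/s.
Total Δv = 5364 + 6168 = 11532 m/s.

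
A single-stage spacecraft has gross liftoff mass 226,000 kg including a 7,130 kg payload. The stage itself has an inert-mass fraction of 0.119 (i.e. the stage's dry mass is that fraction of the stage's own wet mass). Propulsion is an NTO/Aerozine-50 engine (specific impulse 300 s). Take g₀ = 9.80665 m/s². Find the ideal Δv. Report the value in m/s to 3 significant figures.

Stage wet mass = m₀ − payload = 226,000 − 7,130 = 218,870 kg.
Stage dry mass = ε × stage wet mass = 0.119 × 218,870 = 26,045.5 kg.
Burnout mass m_f = stage dry + payload = 26,045.5 + 7,130 = 33,175.5 kg.
v_e = Isp · g₀ = 300 × 9.80665 = 2942.0 m/s.
By the Tsiolkovsky rocket equation, Δv = v_e · ln(226,000/33,175.5) = 2942.0 × ln(6.812) = 2942.0 × 1.9187 ≈ 5645 m/s.

Δv ≈ 5640 m/s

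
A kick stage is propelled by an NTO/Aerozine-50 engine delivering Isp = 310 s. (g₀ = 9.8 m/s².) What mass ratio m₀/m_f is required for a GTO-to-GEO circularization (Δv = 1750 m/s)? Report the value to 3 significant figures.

v_e = Isp · g₀ = 310 × 9.8 = 3038.0 m/s.
Using Δv = v_e ln(m₀/m_f): m₀/m_f = exp(Δv / v_e) = exp(1750 / 3038.0) = exp(0.5760) = 1.7790.

mass ratio ≈ 1.78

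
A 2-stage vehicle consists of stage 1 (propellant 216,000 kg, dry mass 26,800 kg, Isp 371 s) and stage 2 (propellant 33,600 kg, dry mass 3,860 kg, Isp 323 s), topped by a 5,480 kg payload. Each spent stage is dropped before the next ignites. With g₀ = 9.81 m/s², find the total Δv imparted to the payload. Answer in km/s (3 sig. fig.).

Δv ≈ 9.97 km/s

Ignition mass of stage 1 = 216,000+26,800 + 33,600+3,860 + 5,480 = 285,740 kg.
Stage 1: m₀ = 285,740 kg, m_f = 285,740 − 216,000 = 69,740 kg; Δv = 371×9.81×ln(4.097) = 3639.5×1.4103 ≈ 5133 m/s.
Stage 2: m₀ = 42,940 kg, m_f = 42,940 − 33,600 = 9,340 kg; Δv = 323×9.81×ln(4.597) = 3168.6×1.5255 ≈ 4834 m/s.
Total Δv = 5133 + 4834 = 9967 m/s.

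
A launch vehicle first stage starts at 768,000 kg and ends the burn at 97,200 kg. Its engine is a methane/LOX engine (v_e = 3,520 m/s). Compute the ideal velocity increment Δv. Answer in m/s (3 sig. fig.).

Δv ≈ 7280 m/s

By the Tsiolkovsky rocket equation, Δv = v_e · ln(m₀/m_f) = 3520.0 × ln(7.901) = 3520.0 × 2.0670 ≈ 7275.9 m/s.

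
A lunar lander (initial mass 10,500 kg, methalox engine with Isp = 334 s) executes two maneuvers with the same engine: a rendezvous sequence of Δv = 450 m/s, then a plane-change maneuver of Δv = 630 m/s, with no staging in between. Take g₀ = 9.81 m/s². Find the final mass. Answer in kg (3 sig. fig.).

v_e = Isp · g₀ = 334 × 9.81 = 3276.5 m/s.
After the first burn: m = 10500 × exp(−450/3276.5) = 10500 × 0.87167 = 9,152.54 kg.
After the second burn: m = 9,152.54 × exp(−630/3276.5) = 9,152.54 × 0.82508 = 7,551.58 kg.

final mass ≈ 7550 kg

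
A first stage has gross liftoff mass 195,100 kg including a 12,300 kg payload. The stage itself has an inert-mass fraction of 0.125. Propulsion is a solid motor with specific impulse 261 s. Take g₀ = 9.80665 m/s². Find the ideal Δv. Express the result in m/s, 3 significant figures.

Δv ≈ 4390 m/s

Stage wet mass = m₀ − payload = 195,100 − 12,300 = 182,800 kg.
Stage dry mass = ε × stage wet mass = 0.125 × 182,800 = 22,850 kg.
Burnout mass m_f = stage dry + payload = 22,850 + 12,300 = 35,150 kg.
v_e = Isp · g₀ = 261 × 9.80665 = 2559.5 m/s.
Δv = v_e · ln(195,100/35,150) = 2559.5 × ln(5.55) = 2559.5 × 1.7139 ≈ 4387 m/s.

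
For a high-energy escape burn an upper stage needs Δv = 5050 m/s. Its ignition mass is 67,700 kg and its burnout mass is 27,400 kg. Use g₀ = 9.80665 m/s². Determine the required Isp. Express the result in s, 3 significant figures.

Isp ≈ 569 s

ln(m₀/m_f) = ln(67700/27400) = ln(2.471) = 0.9045.
v_e = Δv / ln(m₀/m_f) = 5050 / 0.9045 = 5582.9 m/s.
Isp = v_e / g₀ = 5582.9 / 9.80665 = 569.3 s.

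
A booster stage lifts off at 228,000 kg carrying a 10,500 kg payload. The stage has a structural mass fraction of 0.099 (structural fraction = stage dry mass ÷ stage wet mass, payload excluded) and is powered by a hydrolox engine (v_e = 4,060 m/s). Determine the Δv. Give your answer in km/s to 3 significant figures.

Stage wet mass = m₀ − payload = 228,000 − 10,500 = 217,500 kg.
Stage dry mass = ε × stage wet mass = 0.099 × 217,500 = 21,532.5 kg.
Burnout mass m_f = stage dry + payload = 21,532.5 + 10,500 = 32,032.5 kg.
Δv = v_e · ln(228,000/32,032.5) = 4060.0 × ln(7.118) = 4060.0 × 1.9626 ≈ 7968 m/s.

Δv ≈ 7.97 km/s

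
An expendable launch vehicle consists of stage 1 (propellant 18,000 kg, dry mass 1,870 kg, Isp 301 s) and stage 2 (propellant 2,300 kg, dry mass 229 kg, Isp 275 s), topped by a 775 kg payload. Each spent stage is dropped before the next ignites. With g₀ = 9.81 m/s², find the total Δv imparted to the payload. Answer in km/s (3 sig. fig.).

Ignition mass of stage 1 = 18,000+1,870 + 2,300+229 + 775 = 23,174 kg.
Stage 1: m₀ = 23,174 kg, m_f = 23,174 − 18,000 = 5,174 kg; Δv = 301×9.81×ln(4.479) = 2952.8×1.4994 ≈ 4427 m/s.
Stage 2: m₀ = 3,304 kg, m_f = 3,304 − 2,300 = 1,004 kg; Δv = 275×9.81×ln(3.291) = 2697.8×1.1911 ≈ 3213 m/s.
Total Δv = 4427 + 3213 = 7640 m/s.

Δv ≈ 7.64 km/s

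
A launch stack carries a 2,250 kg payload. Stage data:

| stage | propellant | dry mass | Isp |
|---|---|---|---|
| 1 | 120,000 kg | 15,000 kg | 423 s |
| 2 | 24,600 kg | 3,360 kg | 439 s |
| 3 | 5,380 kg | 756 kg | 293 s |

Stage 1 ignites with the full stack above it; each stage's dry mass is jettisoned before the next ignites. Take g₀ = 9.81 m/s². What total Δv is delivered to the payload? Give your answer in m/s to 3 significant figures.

Ignition mass of stage 1 = 120,000+15,000 + 24,600+3,360 + 5,380+756 + 2,250 = 171,346 kg.
Stage 1: m₀ = 171,346 kg, m_f = 171,346 − 120,000 = 51,346 kg; Δv = 423×9.81×ln(3.337) = 4149.6×1.2051 ≈ 5001 m/s.
Stage 2: m₀ = 36,346 kg, m_f = 36,346 − 24,600 = 11,746 kg; Δv = 439×9.81×ln(3.094) = 4306.6×1.1296 ≈ 4865 m/s.
Stage 3: m₀ = 8,386 kg, m_f = 8,386 − 5,380 = 3,006 kg; Δv = 293×9.81×ln(2.79) = 2874.3×1.0260 ≈ 2949 m/s.
Total Δv = 5001 + 4865 + 2949 = 12815 m/s.

Δv ≈ 12800 m/s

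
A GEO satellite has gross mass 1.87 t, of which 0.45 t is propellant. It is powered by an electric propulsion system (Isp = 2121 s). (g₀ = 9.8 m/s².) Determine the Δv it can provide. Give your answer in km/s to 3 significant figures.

Δv ≈ 5.72 km/s

v_e = Isp · g₀ = 2121 × 9.8 = 20785.8 m/s.
m_f = m₀ − m_prop = 1.87 − 0.45 = 1.42 t.
Δv = v_e · ln(m₀/m_f) = 20785.8 × ln(1.317) = 20785.8 × 0.2753 ≈ 5721.9 m/s.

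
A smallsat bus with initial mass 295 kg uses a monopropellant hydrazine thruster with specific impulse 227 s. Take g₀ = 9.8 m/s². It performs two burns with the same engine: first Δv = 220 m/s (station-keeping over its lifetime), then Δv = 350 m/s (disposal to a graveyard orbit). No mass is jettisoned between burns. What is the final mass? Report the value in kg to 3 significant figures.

v_e = Isp · g₀ = 227 × 9.8 = 2224.6 m/s.
After the first burn: m = 295 × exp(−220/2224.6) = 295 × 0.90584 = 267.223 kg.
After the second burn: m = 267.223 × exp(−350/2224.6) = 267.223 × 0.85442 = 228.321 kg.

final mass ≈ 228 kg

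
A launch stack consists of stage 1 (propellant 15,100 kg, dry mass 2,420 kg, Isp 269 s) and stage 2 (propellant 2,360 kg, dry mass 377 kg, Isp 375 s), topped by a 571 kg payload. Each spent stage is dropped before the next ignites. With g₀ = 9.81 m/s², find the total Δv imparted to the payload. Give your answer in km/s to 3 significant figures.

Ignition mass of stage 1 = 15,100+2,420 + 2,360+377 + 571 = 20,828 kg.
Stage 1: m₀ = 20,828 kg, m_f = 20,828 − 15,100 = 5,728 kg; Δv = 269×9.81×ln(3.636) = 2638.9×1.2909 ≈ 3407 m/s.
Stage 2: m₀ = 3,308 kg, m_f = 3,308 − 2,360 = 948 kg; Δv = 375×9.81×ln(3.489) = 3678.8×1.2497 ≈ 4597 m/s.
Total Δv = 3407 + 4597 = 8004 m/s.

Δv ≈ 8.00 km/s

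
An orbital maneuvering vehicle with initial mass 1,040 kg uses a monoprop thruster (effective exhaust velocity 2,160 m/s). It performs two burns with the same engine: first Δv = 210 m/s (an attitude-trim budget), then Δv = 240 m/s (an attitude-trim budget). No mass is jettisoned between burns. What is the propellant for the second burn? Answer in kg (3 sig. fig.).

After the first burn: m = 1040 × exp(−210/2160.0) = 1040 × 0.90735 = 943.644 kg.
After the second burn: m = 943.644 × exp(−240/2160.0) = 943.644 × 0.89484 = 844.41 kg.
Second-burn propellant = 943.644 − 844.41 = 99.234 kg.

propellant for the second burn ≈ 99.2 kg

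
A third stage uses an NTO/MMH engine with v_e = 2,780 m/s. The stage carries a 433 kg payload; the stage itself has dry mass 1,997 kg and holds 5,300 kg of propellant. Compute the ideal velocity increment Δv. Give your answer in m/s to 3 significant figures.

m₀ = payload + dry + propellant = 433 + 1,997 + 5,300 = 7,730 kg.
m_f = payload + dry = 433 + 1,997 = 2,430 kg.
Rocket equation: Δv = v_e · ln(m₀/m_f) = 2780.0 × ln(3.181) = 2780.0 × 1.1572 ≈ 3217.1 m/s.

Δv ≈ 3220 m/s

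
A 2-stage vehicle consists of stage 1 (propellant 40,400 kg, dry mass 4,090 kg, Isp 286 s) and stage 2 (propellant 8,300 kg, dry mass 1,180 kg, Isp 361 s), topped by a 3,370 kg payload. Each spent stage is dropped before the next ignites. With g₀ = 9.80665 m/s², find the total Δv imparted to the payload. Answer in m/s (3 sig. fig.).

Δv ≈ 7100 m/s

Ignition mass of stage 1 = 40,400+4,090 + 8,300+1,180 + 3,370 = 57,340 kg.
Stage 1: m₀ = 57,340 kg, m_f = 57,340 − 40,400 = 16,940 kg; Δv = 286×9.80665×ln(3.385) = 2804.7×1.2193 ≈ 3420 m/s.
Stage 2: m₀ = 12,850 kg, m_f = 12,850 − 8,300 = 4,550 kg; Δv = 361×9.80665×ln(2.824) = 3540.2×1.0382 ≈ 3675 m/s.
Total Δv = 3420 + 3675 = 7095 m/s.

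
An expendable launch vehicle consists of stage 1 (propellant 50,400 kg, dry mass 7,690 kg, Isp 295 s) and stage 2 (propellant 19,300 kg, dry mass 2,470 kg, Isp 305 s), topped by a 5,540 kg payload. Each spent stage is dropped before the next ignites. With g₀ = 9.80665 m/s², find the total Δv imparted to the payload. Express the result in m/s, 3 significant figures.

Δv ≈ 6250 m/s

Ignition mass of stage 1 = 50,400+7,690 + 19,300+2,470 + 5,540 = 85,400 kg.
Stage 1: m₀ = 85,400 kg, m_f = 85,400 − 50,400 = 35,000 kg; Δv = 295×9.80665×ln(2.44) = 2893.0×0.8920 ≈ 2581 m/s.
Stage 2: m₀ = 27,310 kg, m_f = 27,310 − 19,300 = 8,010 kg; Δv = 305×9.80665×ln(3.409) = 2991.0×1.2266 ≈ 3669 m/s.
Total Δv = 2581 + 3669 = 6250 m/s.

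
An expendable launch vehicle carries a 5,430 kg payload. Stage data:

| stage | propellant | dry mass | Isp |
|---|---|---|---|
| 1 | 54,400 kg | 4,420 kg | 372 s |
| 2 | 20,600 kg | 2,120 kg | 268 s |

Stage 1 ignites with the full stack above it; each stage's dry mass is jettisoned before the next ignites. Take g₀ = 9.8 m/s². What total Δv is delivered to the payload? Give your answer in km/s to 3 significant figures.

Δv ≈ 7.04 km/s

Ignition mass of stage 1 = 54,400+4,420 + 20,600+2,120 + 5,430 = 86,970 kg.
Stage 1: m₀ = 86,970 kg, m_f = 86,970 − 54,400 = 32,570 kg; Δv = 372×9.8×ln(2.67) = 3645.6×0.9822 ≈ 3581 m/s.
Stage 2: m₀ = 28,150 kg, m_f = 28,150 − 20,600 = 7,550 kg; Δv = 268×9.8×ln(3.728) = 2626.4×1.3160 ≈ 3456 m/s.
Total Δv = 3581 + 3456 = 7037 m/s.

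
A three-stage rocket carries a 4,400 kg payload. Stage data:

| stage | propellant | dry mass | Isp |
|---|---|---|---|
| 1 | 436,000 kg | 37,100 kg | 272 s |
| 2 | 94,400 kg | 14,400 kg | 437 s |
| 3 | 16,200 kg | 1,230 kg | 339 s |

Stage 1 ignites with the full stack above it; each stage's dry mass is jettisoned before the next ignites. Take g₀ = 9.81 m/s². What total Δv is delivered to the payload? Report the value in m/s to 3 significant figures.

Ignition mass of stage 1 = 436,000+37,100 + 94,400+14,400 + 16,200+1,230 + 4,400 = 603,730 kg.
Stage 1: m₀ = 603,730 kg, m_f = 603,730 − 436,000 = 167,730 kg; Δv = 272×9.81×ln(3.599) = 2668.3×1.2808 ≈ 3418 m/s.
Stage 2: m₀ = 130,630 kg, m_f = 130,630 − 94,400 = 36,230 kg; Δv = 437×9.81×ln(3.606) = 4287.0×1.2825 ≈ 5498 m/s.
Stage 3: m₀ = 21,830 kg, m_f = 21,830 − 16,200 = 5,630 kg; Δv = 339×9.81×ln(3.877) = 3325.6×1.3552 ≈ 4507 m/s.
Total Δv = 3418 + 5498 + 4507 = 13423 m/s.

Δv ≈ 13400 m/s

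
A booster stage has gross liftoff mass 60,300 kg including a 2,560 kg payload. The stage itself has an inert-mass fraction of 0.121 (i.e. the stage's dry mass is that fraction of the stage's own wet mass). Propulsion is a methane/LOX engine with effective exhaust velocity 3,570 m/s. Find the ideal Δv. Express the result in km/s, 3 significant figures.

Δv ≈ 6.58 km/s

Stage wet mass = m₀ − payload = 60,300 − 2,560 = 57,740 kg.
Stage dry mass = ε × stage wet mass = 0.121 × 57,740 = 6,986.54 kg.
Burnout mass m_f = stage dry + payload = 6,986.54 + 2,560 = 9,546.54 kg.
Δv = v_e · ln(60,300/9,546.54) = 3570.0 × ln(6.316) = 3570.0 × 1.8432 ≈ 6580 m/s.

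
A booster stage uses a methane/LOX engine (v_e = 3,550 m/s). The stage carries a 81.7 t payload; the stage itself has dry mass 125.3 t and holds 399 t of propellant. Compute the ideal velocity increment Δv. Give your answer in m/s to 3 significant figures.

m₀ = payload + dry + propellant = 81.7 + 125.3 + 399 = 606 t.
m_f = payload + dry = 81.7 + 125.3 = 207 t.
Rocket equation: Δv = v_e · ln(m₀/m_f) = 3550.0 × ln(2.928) = 3550.0 × 1.0742 ≈ 3813.3 m/s.

Δv ≈ 3810 m/s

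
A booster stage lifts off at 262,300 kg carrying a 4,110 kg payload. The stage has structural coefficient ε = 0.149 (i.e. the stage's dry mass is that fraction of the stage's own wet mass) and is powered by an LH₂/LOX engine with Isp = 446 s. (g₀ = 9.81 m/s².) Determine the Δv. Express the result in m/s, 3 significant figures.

Stage wet mass = m₀ − payload = 262,300 − 4,110 = 258,190 kg.
Stage dry mass = ε × stage wet mass = 0.149 × 258,190 = 38,470.3 kg.
Burnout mass m_f = stage dry + payload = 38,470.3 + 4,110 = 42,580.3 kg.
v_e = Isp · g₀ = 446 × 9.81 = 4375.3 m/s.
By the Tsiolkovsky rocket equation, Δv = v_e · ln(262,300/42,580.3) = 4375.3 × ln(6.16) = 4375.3 × 1.8181 ≈ 7955 m/s.

Δv ≈ 7950 m/s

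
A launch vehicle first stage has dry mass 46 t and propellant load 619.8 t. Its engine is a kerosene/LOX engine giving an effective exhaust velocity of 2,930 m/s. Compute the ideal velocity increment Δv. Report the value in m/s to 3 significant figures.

Δv ≈ 7830 m/s

m₀ = m_dry + m_prop = 46 + 619.8 = 665.8 t.
From the ideal rocket equation, Δv = v_e · ln(m₀/m_f) = 2930.0 × ln(14.47) = 2930.0 × 2.6723 ≈ 7830.0 m/s.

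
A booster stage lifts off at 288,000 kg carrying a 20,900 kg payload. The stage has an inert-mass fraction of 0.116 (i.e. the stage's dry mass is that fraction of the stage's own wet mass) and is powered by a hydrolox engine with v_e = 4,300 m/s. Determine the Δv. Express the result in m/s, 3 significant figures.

Δv ≈ 7370 m/s

Stage wet mass = m₀ − payload = 288,000 − 20,900 = 267,100 kg.
Stage dry mass = ε × stage wet mass = 0.116 × 267,100 = 30,983.6 kg.
Burnout mass m_f = stage dry + payload = 30,983.6 + 20,900 = 51,883.6 kg.
By the Tsiolkovsky rocket equation, Δv = v_e · ln(288,000/51,883.6) = 4300.0 × ln(5.551) = 4300.0 × 1.7140 ≈ 7370 m/s.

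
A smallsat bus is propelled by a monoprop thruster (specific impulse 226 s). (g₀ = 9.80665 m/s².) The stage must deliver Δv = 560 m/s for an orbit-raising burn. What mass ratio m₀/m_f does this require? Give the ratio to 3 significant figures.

v_e = Isp · g₀ = 226 × 9.80665 = 2216.3 m/s.
Rocket equation: m₀/m_f = exp(Δv / v_e) = exp(560 / 2216.3) = exp(0.2527) = 1.2875.

mass ratio ≈ 1.29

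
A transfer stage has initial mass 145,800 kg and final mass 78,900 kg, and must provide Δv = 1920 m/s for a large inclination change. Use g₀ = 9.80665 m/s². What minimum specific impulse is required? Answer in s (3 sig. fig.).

Isp ≈ 319 s

ln(m₀/m_f) = ln(145800/78900) = ln(1.848) = 0.6141.
Using Δv = v_e ln(m₀/m_f): v_e = Δv / ln(m₀/m_f) = 1920 / 0.6141 = 3126.8 m/s.
Isp = v_e / g₀ = 3126.8 / 9.80665 = 318.8 s.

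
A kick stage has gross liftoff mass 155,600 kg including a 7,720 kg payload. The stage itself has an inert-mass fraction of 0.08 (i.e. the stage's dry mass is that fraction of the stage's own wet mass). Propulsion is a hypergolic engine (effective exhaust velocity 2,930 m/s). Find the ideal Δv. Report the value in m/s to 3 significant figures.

Stage wet mass = m₀ − payload = 155,600 − 7,720 = 147,880 kg.
Stage dry mass = ε × stage wet mass = 0.08 × 147,880 = 11,830.4 kg.
Burnout mass m_f = stage dry + payload = 11,830.4 + 7,720 = 19,550.4 kg.
Rocket equation: Δv = v_e · ln(155,600/19,550.4) = 2930.0 × ln(7.959) = 2930.0 × 2.0743 ≈ 6078 m/s.

Δv ≈ 6080 m/s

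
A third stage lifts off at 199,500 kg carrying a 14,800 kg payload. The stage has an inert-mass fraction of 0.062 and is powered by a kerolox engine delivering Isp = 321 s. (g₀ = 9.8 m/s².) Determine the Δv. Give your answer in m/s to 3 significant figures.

Δv ≈ 6380 m/s

Stage wet mass = m₀ − payload = 199,500 − 14,800 = 184,700 kg.
Stage dry mass = ε × stage wet mass = 0.062 × 184,700 = 11,451.4 kg.
Burnout mass m_f = stage dry + payload = 11,451.4 + 14,800 = 26,251.4 kg.
v_e = Isp · g₀ = 321 × 9.8 = 3145.8 m/s.
Δv = v_e · ln(199,500/26,251.4) = 3145.8 × ln(7.6) = 3145.8 × 2.0281 ≈ 6380 m/s.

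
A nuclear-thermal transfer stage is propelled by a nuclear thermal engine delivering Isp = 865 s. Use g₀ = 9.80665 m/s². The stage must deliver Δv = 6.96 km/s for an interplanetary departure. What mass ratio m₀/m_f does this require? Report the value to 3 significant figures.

mass ratio ≈ 2.27

v_e = Isp · g₀ = 865 × 9.80665 = 8482.8 m/s.
Using Δv = v_e ln(m₀/m_f): m₀/m_f = exp(Δv / v_e) = exp(6960 / 8482.8) = exp(0.8205) = 2.2716.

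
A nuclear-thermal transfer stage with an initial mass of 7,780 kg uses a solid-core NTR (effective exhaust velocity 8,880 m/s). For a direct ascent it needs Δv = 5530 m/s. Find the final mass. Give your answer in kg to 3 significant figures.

final mass ≈ 4170 kg

By the Tsiolkovsky rocket equation, m₀/m_f = exp(Δv / v_e) = exp(5530 / 8880.0) = exp(0.6227) = 1.8640.
m_f = m₀ / 1.8640 = 7,780 / 1.8640 = 4,173.82 kg.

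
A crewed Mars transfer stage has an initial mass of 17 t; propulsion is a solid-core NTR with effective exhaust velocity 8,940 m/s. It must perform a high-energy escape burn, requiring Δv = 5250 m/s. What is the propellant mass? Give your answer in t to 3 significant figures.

propellant mass ≈ 7.55 t

Using Δv = v_e ln(m₀/m_f): m₀/m_f = exp(Δv / v_e) = exp(5250 / 8940.0) = exp(0.5872) = 1.7990.
m_f = 17 / 1.7990 = 9.44969 t, so propellant = m₀ − m_f = 17 − 9.44969 = 7.55031 t.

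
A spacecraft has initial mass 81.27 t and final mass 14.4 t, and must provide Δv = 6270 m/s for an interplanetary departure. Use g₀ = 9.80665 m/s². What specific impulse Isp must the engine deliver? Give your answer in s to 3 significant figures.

Isp ≈ 369 s

ln(m₀/m_f) = ln(81270/14400) = ln(5.644) = 1.7305.
From the ideal rocket equation, v_e = Δv / ln(m₀/m_f) = 6270 / 1.7305 = 3623.1 m/s.
Isp = v_e / g₀ = 3623.1 / 9.80665 = 369.5 s.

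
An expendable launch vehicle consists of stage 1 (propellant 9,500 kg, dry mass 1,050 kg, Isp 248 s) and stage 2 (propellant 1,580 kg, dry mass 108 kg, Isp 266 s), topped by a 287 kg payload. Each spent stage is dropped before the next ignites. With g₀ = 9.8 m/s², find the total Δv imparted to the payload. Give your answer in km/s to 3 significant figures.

Ignition mass of stage 1 = 9,500+1,050 + 1,580+108 + 287 = 12,525 kg.
Stage 1: m₀ = 12,525 kg, m_f = 12,525 − 9,500 = 3,025 kg; Δv = 248×9.8×ln(4.14) = 2430.4×1.4208 ≈ 3453 m/s.
Stage 2: m₀ = 1,975 kg, m_f = 1,975 − 1,580 = 395 kg; Δv = 266×9.8×ln(5) = 2606.8×1.6094 ≈ 4195 m/s.
Total Δv = 3453 + 4195 = 7648 m/s.

Δv ≈ 7.65 km/s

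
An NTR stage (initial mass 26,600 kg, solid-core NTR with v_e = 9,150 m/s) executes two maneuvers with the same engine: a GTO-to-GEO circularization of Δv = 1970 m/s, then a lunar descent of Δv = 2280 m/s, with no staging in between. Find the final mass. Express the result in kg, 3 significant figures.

final mass ≈ 16700 kg

After the first burn: m = 26600 × exp(−1970/9150.0) = 26600 × 0.80630 = 21,447.6 kg.
After the second burn: m = 21,447.6 × exp(−2280/9150.0) = 21,447.6 × 0.77944 = 16,717.1 kg.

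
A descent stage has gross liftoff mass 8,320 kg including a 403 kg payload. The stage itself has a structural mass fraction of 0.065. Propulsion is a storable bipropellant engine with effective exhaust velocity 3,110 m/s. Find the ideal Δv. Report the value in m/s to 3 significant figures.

Δv ≈ 6860 m/s

Stage wet mass = m₀ − payload = 8,320 − 403 = 7,917 kg.
Stage dry mass = ε × stage wet mass = 0.065 × 7,917 = 514.605 kg.
Burnout mass m_f = stage dry + payload = 514.605 + 403 = 917.605 kg.
Δv = v_e · ln(8,320/917.605) = 3110.0 × ln(9.067) = 3110.0 × 2.2047 ≈ 6856 m/s.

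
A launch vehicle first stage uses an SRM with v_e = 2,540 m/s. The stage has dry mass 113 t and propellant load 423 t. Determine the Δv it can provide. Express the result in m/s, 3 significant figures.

Δv ≈ 3950 m/s

m₀ = m_dry + m_prop = 113 + 423 = 536 t.
Using Δv = v_e ln(m₀/m_f): Δv = v_e · ln(m₀/m_f) = 2540.0 × ln(4.743) = 2540.0 × 1.5567 ≈ 3954.1 m/s.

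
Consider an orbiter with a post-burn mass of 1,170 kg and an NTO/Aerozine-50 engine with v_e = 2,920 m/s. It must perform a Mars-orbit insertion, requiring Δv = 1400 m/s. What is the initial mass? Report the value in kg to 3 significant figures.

Rocket equation: m₀/m_f = exp(Δv / v_e) = exp(1400 / 2920.0) = exp(0.4795) = 1.6152.
m₀ = m_f × 1.6152 = 1,170 × 1.6152 = 1,889.78 kg.

initial mass ≈ 1890 kg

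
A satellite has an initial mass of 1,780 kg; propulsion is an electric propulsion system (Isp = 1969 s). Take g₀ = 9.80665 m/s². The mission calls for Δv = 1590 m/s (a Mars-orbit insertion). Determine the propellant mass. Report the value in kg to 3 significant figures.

v_e = Isp · g₀ = 1969 × 9.80665 = 19309.3 m/s.
By the Tsiolkovsky rocket equation, m₀/m_f = exp(Δv / v_e) = exp(1590 / 19309.3) = exp(0.0823) = 1.0858.
m_f = 1,780 / 1.0858 = 1,639.34 kg, so propellant = m₀ − m_f = 1,780 − 1,639.34 = 140.66 kg.

propellant mass ≈ 141 kg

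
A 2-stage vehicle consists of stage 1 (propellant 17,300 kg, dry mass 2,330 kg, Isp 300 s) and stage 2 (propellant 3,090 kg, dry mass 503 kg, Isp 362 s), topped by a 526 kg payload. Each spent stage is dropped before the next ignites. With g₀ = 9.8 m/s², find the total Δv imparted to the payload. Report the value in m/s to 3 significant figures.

Δv ≈ 8750 m/s

Ignition mass of stage 1 = 17,300+2,330 + 3,090+503 + 526 = 23,749 kg.
Stage 1: m₀ = 23,749 kg, m_f = 23,749 − 17,300 = 6,449 kg; Δv = 300×9.8×ln(3.683) = 2940.0×1.3036 ≈ 3833 m/s.
Stage 2: m₀ = 4,119 kg, m_f = 4,119 − 3,090 = 1,029 kg; Δv = 362×9.8×ln(4.003) = 3547.6×1.3870 ≈ 4921 m/s.
Total Δv = 3833 + 4921 = 8754 m/s.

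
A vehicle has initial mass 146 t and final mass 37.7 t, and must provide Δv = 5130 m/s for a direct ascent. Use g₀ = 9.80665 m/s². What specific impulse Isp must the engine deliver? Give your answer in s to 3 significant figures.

ln(m₀/m_f) = ln(146000/37700) = ln(3.873) = 1.3539.
v_e = Δv / ln(m₀/m_f) = 5130 / 1.3539 = 3788.9 m/s.
Isp = v_e / g₀ = 3788.9 / 9.80665 = 386.4 s.

Isp ≈ 386 s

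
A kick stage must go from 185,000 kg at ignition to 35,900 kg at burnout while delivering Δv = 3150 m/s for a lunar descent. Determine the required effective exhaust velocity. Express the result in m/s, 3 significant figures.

ln(m₀/m_f) = ln(185000/35900) = ln(5.153) = 1.6396.
v_e = Δv / ln(m₀/m_f) = 3150 / 1.6396 = 1921.2 m/s.

v_e ≈ 1920 m/s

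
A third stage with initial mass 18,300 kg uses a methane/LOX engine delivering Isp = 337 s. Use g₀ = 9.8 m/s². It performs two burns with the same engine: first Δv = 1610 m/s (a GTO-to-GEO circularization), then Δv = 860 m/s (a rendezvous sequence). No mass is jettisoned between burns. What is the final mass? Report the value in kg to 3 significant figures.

v_e = Isp · g₀ = 337 × 9.8 = 3302.6 m/s.
After the first burn: m = 18300 × exp(−1610/3302.6) = 18300 × 0.61416 = 11,239.1 kg.
After the second burn: m = 11,239.1 × exp(−860/3302.6) = 11,239.1 × 0.77074 = 8,662.42 kg.

final mass ≈ 8660 kg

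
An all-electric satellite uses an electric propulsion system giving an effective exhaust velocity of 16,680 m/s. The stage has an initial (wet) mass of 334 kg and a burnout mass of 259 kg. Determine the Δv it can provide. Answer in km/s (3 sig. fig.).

Δv ≈ 4.24 km/s

Using Δv = v_e ln(m₀/m_f): Δv = v_e · ln(m₀/m_f) = 16680.0 × ln(1.29) = 16680.0 × 0.2543 ≈ 4241.9 m/s.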